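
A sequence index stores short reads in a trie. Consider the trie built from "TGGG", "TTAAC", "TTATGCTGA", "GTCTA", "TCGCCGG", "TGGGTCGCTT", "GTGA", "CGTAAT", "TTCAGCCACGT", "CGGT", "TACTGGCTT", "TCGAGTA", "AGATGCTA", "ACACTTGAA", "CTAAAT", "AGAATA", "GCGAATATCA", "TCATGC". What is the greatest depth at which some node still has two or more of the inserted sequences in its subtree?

4

Equivalently: take the maximum, over all pairs, of their longest common prefix length.
"TGGG" and "TGGGTCGCTT" agree on "TGGG" (4 characters) before diverging; nothing deeper is shared.
Longest shared-prefix length: 4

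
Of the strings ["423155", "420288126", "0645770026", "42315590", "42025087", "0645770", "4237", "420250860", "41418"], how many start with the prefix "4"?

Walk to "4"; the words in its subtree are exactly those with that prefix.
Words under "4": 41418, 420250860, 42025087, 420288126, 423155, 42315590, 4237
Count: 7

7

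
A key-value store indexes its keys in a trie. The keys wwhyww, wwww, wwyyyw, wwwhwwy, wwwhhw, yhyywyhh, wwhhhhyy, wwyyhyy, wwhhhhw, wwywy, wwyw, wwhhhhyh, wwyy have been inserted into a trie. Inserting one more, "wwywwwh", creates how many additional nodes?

The longest prefix of "wwywwwh" already in the trie is "wwyw" (length 4).
So 7 − 4 = 3 new nodes.

3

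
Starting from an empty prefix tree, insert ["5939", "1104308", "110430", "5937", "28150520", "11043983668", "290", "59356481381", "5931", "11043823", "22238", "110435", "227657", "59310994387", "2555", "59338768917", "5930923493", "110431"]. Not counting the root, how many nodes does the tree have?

75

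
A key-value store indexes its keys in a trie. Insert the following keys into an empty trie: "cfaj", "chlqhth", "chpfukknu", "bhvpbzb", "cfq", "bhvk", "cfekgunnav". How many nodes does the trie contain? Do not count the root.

34

Insert word by word; a character creates a node only if that edge doesn't already exist:
  "cfaj" → 4 new (c, f, a, j)
  "chlqhth" → prefix "c" already present; 6 new (h, l, q, h, t, h)
  "chpfukknu" → prefix "ch" already present; 7 new (p, f, u, k, k, n, u)
  "bhvpbzb" → 7 new (b, h, v, p, b, z, b)
  "cfq" → prefix "cf" already present; 1 new (q)
  "bhvk" → prefix "bhv" already present; 1 new (k)
  "cfekgunnav" → prefix "cf" already present; 8 new (e, k, g, u, n, n, a, v)
Total nodes = 4 + 6 + 7 + 7 + 1 + 1 + 8 = 34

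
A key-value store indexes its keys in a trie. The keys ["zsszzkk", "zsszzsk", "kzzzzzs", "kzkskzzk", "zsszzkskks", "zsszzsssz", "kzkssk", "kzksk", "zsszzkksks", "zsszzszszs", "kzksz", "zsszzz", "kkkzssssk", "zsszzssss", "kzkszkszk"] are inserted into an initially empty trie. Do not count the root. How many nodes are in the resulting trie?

53

For each word, the new-node count is its length minus the longest prefix already in the trie:
  "zsszzkk" → 7 new (z, s, s, z, z, k, k)
  "zsszzsk" → prefix "zsszz" already present; 2 new (s, k)
  "kzzzzzs" → 7 new (k, z, z, z, z, z, s)
  "kzkskzzk" → prefix "kz" already present; 6 new (k, s, k, z, z, k)
  "zsszzkskks" → prefix "zsszzk" already present; 4 new (s, k, k, s)
  "zsszzsssz" → prefix "zsszzs" already present; 3 new (s, s, z)
  "kzkssk" → prefix "kzks" already present; 2 new (s, k)
  "kzksk" → prefix "kzksk" already present; 0 new (none)
  "zsszzkksks" → prefix "zsszzkk" already present; 3 new (s, k, s)
  "zsszzszszs" → prefix "zsszzs" already present; 4 new (z, s, z, s)
  "kzksz" → prefix "kzks" already present; 1 new (z)
  "zsszzz" → prefix "zsszz" already present; 1 new (z)
  "kkkzssssk" → prefix "k" already present; 8 new (k, k, z, s, s, s, s, k)
  "zsszzssss" → prefix "zsszzsss" already present; 1 new (s)
  "kzkszkszk" → prefix "kzksz" already present; 4 new (k, s, z, k)
Total nodes = 7 + 2 + 7 + 6 + 4 + 3 + 2 + 0 + 3 + 4 + 1 + 1 + 8 + 1 + 4 = 53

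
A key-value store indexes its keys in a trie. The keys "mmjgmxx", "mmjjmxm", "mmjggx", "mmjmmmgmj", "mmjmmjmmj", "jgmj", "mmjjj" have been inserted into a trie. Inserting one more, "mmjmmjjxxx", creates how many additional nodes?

4

"mmjmmj" is already a path in the trie; the remaining "jxxx" must be added.
New nodes needed: |"mmjmmjjxxx"| − 6 = 10 − 6 = 4.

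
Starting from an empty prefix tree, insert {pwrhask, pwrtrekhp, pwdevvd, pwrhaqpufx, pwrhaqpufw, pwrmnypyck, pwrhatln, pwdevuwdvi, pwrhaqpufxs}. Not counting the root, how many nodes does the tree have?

40

Trie structure (* marks end of a word):
(root)
└─ p
   └─ w
      ├─ d
      │  └─ e
      │     └─ v
      │        ├─ u
      │        │  └─ w
      │        │     └─ d
      │        │        └─ v
      │        │           └─ i *
      │        └─ v
      │           └─ d *
      └─ r
         ├─ h
         │  └─ a
         │     ├─ q
         │     │  └─ p
         │     │     └─ u
         │     │        └─ f
         │     │           ├─ w *
         │     │           └─ x *
         │     │              └─ s *
         │     ├─ s
         │     │  └─ k *
         │     └─ t
         │        └─ l
         │           └─ n *
         ├─ m
         │  └─ n
         │     └─ y
         │        └─ p
         │           └─ y
         │              └─ c
         │                 └─ k *
         └─ t
            └─ r
               └─ e
                  └─ k
                     └─ h
                        └─ p *
Counting every labelled node above: 40.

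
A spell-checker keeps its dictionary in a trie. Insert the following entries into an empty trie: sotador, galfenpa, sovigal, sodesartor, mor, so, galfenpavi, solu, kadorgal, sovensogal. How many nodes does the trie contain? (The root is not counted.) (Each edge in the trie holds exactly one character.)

50

For each word, the new-node count is its length minus the longest prefix already in the trie:
  "sotador" → 7 new (s, o, t, a, d, o, r)
  "galfenpa" → 8 new (g, a, l, f, e, n, p, a)
  "sovigal" → prefix "so" already present; 5 new (v, i, g, a, l)
  "sodesartor" → prefix "so" already present; 8 new (d, e, s, a, r, t, o, r)
  "mor" → 3 new (m, o, r)
  "so" → prefix "so" already present; 0 new (none)
  "galfenpavi" → prefix "galfenpa" already present; 2 new (v, i)
  "solu" → prefix "so" already present; 2 new (l, u)
  "kadorgal" → 8 new (k, a, d, o, r, g, a, l)
  "sovensogal" → prefix "sov" already present; 7 new (e, n, s, o, g, a, l)
Total nodes = 7 + 8 + 5 + 8 + 3 + 0 + 2 + 2 + 8 + 7 = 50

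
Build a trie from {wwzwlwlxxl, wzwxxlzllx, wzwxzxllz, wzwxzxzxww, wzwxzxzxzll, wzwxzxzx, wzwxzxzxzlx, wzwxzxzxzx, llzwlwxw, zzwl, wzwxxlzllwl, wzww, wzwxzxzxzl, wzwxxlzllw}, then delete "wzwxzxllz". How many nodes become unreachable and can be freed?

After clearing the end-marker at "wzwxzxllz", prune upward until reaching a node still needed by another word.
The suffix "llz" (3 nodes) is used only by "wzwxzxllz"; the node for "wzwxzx" still has the child "z", so pruning stops there.
Nodes removed: 3

3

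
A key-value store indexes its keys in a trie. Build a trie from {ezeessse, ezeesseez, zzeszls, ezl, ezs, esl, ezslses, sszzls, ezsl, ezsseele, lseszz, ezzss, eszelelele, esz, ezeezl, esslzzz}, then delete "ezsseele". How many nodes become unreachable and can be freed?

5

Walk "ezsseele" from the leaf back toward the root, removing each node that no remaining word uses.
The suffix "seele" (5 nodes) is used only by "ezsseele"; the node for "ezs" still has the child "l", so pruning stops there.
Nodes removed: 5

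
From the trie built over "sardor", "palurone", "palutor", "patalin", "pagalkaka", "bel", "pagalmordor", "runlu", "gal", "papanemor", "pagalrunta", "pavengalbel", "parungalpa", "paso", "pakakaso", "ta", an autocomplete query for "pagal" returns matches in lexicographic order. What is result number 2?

pagalmordor

Words with prefix "pagal", in lexicographic order: "pagalkaka", "pagalmordor", "pagalrunta"
Position 2: pagalmordor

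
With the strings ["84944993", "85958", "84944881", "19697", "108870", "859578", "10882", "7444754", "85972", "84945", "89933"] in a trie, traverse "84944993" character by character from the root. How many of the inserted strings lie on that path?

1

Check each prefix of "84944993" against the stored set — each match is an end-marker on the path.
Prefixes of the query that are stored words: "84944993"
Count: 1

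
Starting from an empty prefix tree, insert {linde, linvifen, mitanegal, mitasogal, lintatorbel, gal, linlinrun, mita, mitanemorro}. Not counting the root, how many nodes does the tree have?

Count nodes per top-level branch (shared prefixes stored once):
  'g'-branch (gal): 3 nodes
  'l'-branch (linde, linlinrun, lintatorbel, linvifen): 24 nodes
  'm'-branch (mita, mitanegal, mitanemorro, mitasogal): 19 nodes
Sum: 46

46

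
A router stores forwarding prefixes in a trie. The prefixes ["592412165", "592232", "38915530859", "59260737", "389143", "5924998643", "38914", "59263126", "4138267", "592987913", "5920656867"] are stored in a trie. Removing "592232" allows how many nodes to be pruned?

After clearing the end-marker at "592232", prune upward until reaching a node still needed by another word.
The suffix "232" (3 nodes) is used only by "592232"; the node for "592" still has the child "4", so pruning stops there.
Nodes removed: 3

3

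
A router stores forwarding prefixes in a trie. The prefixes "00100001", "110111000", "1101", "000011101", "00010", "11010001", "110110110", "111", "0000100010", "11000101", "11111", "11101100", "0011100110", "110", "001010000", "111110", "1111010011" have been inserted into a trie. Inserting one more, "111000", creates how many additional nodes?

2

"1110" is already a path in the trie; the remaining "00" must be added.
Each of the 2 remaining characters creates one node.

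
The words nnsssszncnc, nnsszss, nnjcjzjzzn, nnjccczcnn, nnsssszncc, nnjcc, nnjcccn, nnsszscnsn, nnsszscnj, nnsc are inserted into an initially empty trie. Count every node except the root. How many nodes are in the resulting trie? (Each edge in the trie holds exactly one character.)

36

Insert word by word; a character creates a node only if that edge doesn't already exist:
  "nnsssszncnc" → 11 new (n, n, s, s, s, s, z, n, c, n, c)
  "nnsszss" → prefix "nnss" already present; 3 new (z, s, s)
  "nnjcjzjzzn" → prefix "nn" already present; 8 new (j, c, j, z, j, z, z, n)
  "nnjccczcnn" → prefix "nnjc" already present; 6 new (c, c, z, c, n, n)
  "nnsssszncc" → prefix "nnssssznc" already present; 1 new (c)
  "nnjcc" → prefix "nnjcc" already present; 0 new (none)
  "nnjcccn" → prefix "nnjccc" already present; 1 new (n)
  "nnsszscnsn" → prefix "nnsszs" already present; 4 new (c, n, s, n)
  "nnsszscnj" → prefix "nnsszscn" already present; 1 new (j)
  "nnsc" → prefix "nns" already present; 1 new (c)
Total nodes = 11 + 3 + 8 + 6 + 1 + 0 + 1 + 4 + 1 + 1 = 36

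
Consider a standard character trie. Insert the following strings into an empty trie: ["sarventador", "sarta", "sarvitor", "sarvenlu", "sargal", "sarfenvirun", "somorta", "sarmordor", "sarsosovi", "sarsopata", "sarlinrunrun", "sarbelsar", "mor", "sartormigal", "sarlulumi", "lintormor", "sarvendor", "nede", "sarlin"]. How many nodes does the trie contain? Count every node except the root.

98

Insert word by word; a character creates a node only if that edge doesn't already exist:
  "sarventador" → 11 new (s, a, r, v, e, n, t, a, d, o, r)
  "sarta" → prefix "sar" already present; 2 new (t, a)
  "sarvitor" → prefix "sarv" already present; 4 new (i, t, o, r)
  "sarvenlu" → prefix "sarven" already present; 2 new (l, u)
  "sargal" → prefix "sar" already present; 3 new (g, a, l)
  "sarfenvirun" → prefix "sar" already present; 8 new (f, e, n, v, i, r, u, n)
  "somorta" → prefix "s" already present; 6 new (o, m, o, r, t, a)
  "sarmordor" → prefix "sar" already present; 6 new (m, o, r, d, o, r)
  "sarsosovi" → prefix "sar" already present; 6 new (s, o, s, o, v, i)
  "sarsopata" → prefix "sarso" already present; 4 new (p, a, t, a)
  "sarlinrunrun" → prefix "sar" already present; 9 new (l, i, n, r, u, n, r, u, n)
  "sarbelsar" → prefix "sar" already present; 6 new (b, e, l, s, a, r)
  "mor" → 3 new (m, o, r)
  "sartormigal" → prefix "sart" already present; 7 new (o, r, m, i, g, a, l)
  "sarlulumi" → prefix "sarl" already present; 5 new (u, l, u, m, i)
  "lintormor" → 9 new (l, i, n, t, o, r, m, o, r)
  "sarvendor" → prefix "sarven" already present; 3 new (d, o, r)
  "nede" → 4 new (n, e, d, e)
  "sarlin" → prefix "sarlin" already present; 0 new (none)
Total nodes = 11 + 2 + 4 + 2 + 3 + 8 + 6 + 6 + 6 + 4 + 9 + 6 + 3 + 7 + 5 + 9 + 3 + 4 + 0 = 98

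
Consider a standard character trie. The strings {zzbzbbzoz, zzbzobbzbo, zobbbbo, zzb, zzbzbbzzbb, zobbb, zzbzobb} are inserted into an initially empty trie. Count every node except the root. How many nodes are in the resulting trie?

For each word, the new-node count is its length minus the longest prefix already in the trie:
  "zzbzbbzoz" → 9 new (z, z, b, z, b, b, z, o, z)
  "zzbzobbzbo" → prefix "zzbz" already present; 6 new (o, b, b, z, b, o)
  "zobbbbo" → prefix "z" already present; 6 new (o, b, b, b, b, o)
  "zzb" → prefix "zzb" already present; 0 new (none)
  "zzbzbbzzbb" → prefix "zzbzbbz" already present; 3 new (z, b, b)
  "zobbb" → prefix "zobbb" already present; 0 new (none)
  "zzbzobb" → prefix "zzbzobb" already present; 0 new (none)
Total nodes = 9 + 6 + 6 + 0 + 3 + 0 + 0 = 24

24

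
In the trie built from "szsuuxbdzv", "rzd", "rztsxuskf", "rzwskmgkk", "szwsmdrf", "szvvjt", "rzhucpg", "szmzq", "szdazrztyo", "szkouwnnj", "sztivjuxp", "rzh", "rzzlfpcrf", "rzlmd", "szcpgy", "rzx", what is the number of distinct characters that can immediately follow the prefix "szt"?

1

The children of the "szt" node are the distinct next characters among strings starting with "szt".
Characters that immediately follow "szt" among the stored strings: {i}.
That node has 1 child edge.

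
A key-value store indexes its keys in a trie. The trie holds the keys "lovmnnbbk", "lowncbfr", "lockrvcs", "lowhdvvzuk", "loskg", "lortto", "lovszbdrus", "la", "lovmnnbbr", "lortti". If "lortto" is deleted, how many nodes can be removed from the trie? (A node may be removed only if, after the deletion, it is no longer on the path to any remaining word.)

Walk "lortto" from the leaf back toward the root, removing each node that no remaining word uses.
The suffix "o" (1 node) is used only by "lortto"; the node for "lortt" still has the child "i", so pruning stops there.
Nodes removed: 1

1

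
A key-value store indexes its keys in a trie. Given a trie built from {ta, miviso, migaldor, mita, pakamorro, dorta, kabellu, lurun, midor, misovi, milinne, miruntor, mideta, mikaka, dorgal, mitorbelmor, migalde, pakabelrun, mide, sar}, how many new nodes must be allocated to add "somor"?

4

"s" is already a path in the trie; the remaining "omor" must be added.
Each of the 4 remaining characters creates one node.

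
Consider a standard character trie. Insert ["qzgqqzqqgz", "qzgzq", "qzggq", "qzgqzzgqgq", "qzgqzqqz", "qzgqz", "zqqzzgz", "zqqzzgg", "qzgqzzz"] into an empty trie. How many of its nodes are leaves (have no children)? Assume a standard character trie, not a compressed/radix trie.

A leaf is a node with no children — equivalently, the end of a word that is not a proper prefix of any other stored word.
Those words: "qzggq", "qzgqqzqqgz", "qzgqzqqz", "qzgqzzgqgq", "qzgqzzz", "qzgzq", "zqqzzgg", "zqqzzgz"
Leaf count: 8

8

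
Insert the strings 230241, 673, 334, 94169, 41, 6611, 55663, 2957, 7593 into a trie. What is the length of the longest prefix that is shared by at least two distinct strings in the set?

1

Look for the deepest trie node that still has at least two words in its subtree.
e.g. "230241" and "2957" share the prefix "2" of length 1; no pair shares a longer one.
Longest shared-prefix length: 1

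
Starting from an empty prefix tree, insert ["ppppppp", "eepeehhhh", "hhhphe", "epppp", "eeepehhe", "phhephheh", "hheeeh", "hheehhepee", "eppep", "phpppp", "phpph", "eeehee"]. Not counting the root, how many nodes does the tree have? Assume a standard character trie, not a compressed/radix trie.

60

Count nodes per top-level branch (shared prefixes stored once):
  'e'-branch (eeehee, eeepehhe, eepeehhhh, eppep, epppp): 24 nodes
  'h'-branch (hheeeh, hheehhepee, hhhphe): 16 nodes
  'p'-branch (phhephheh, phpph, phpppp, ppppppp): 20 nodes
Sum: 60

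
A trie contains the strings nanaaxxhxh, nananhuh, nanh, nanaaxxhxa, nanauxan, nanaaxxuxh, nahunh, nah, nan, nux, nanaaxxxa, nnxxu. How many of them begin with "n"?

12

Walk to "n"; the words in its subtree are exactly those with that prefix.
Matches: "nah", "nahunh", "nan", "nanaaxxhxa", "nanaaxxhxh", "nanaaxxuxh", "nanaaxxxa", "nananhuh", "nanauxan", "nanh", "nnxxu", "nux"
Count: 12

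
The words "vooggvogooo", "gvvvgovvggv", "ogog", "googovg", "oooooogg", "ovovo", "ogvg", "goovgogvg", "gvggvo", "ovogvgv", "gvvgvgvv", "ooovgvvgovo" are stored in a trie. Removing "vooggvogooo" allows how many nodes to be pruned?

11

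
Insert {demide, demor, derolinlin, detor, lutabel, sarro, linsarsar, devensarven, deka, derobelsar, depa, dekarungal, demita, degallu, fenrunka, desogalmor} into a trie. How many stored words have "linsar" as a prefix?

1

Walk to "linsar"; the words in its subtree are exactly those with that prefix.
Words under "linsar": linsarsar
Count: 1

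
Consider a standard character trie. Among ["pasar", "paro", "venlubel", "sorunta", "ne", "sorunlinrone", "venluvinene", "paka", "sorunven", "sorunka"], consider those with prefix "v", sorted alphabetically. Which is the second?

venluvinene

Filter for "v…" and sort: "venlubel", "venluvinene"
Position 2: venluvinene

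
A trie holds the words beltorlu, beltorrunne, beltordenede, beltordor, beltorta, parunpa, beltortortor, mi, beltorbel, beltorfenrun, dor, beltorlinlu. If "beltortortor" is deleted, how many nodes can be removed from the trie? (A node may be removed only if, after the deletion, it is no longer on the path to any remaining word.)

5

A node on "beltortortor"'s path can go only if nothing else ends at it or branches off below it.
The suffix "ortor" (5 nodes) is used only by "beltortortor"; the node for "beltort" still has the child "a", so pruning stops there.
Nodes removed: 5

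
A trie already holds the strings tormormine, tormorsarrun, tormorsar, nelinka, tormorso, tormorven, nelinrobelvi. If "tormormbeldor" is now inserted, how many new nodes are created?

Walking "tormormbeldor" from the root, the first 7 characters ("tormorm") follow existing edges; "b" is the first miss.
New nodes needed: |"tormormbeldor"| − 7 = 13 − 7 = 6.

6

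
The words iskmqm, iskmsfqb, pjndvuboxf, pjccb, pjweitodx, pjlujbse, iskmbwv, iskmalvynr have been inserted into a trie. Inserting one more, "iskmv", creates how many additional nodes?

"iskm" is already a path in the trie; the remaining "v" must be added.
Each of the 1 remaining characters creates one node.

1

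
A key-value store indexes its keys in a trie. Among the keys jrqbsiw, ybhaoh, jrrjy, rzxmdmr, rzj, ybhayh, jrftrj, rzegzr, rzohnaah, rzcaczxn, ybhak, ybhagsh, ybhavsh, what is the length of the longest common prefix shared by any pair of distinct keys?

The deepest shared node is where two words last agree before diverging.
"ybhagsh" and "ybhak" agree on "ybha" (4 characters) before diverging; nothing deeper is shared.
Longest shared-prefix length: 4

4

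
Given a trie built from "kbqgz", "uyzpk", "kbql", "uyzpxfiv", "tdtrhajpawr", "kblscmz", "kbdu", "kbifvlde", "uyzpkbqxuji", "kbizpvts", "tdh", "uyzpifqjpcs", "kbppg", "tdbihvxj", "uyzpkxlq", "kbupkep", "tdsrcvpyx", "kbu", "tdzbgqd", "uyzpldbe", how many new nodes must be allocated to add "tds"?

0

Every character of "tds" already lies on an existing path (it is a prefix of some stored word).
No new nodes are needed: 0.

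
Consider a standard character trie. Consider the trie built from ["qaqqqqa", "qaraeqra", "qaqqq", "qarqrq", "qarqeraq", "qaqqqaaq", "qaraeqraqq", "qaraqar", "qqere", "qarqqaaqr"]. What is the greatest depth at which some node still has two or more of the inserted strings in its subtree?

8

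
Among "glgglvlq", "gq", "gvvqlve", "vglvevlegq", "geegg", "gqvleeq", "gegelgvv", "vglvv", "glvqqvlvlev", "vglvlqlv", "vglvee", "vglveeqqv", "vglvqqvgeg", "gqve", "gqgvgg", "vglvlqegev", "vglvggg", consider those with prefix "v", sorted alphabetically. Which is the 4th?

Filter for "v…" and sort: "vglvee", "vglveeqqv", "vglvevlegq", "vglvggg", "vglvlqegev", "vglvlqlv", "vglvqqvgeg", "vglvv"
The 4th is vglvggg.

vglvggg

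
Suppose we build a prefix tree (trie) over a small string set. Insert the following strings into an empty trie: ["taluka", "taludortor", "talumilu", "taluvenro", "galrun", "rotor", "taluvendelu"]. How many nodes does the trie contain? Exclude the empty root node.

Count nodes per top-level branch (shared prefixes stored once):
  'g'-branch (galrun): 6 nodes
  'r'-branch (rotor): 5 nodes
  't'-branch (taludortor, taluka, talumilu, taluvendelu, taluvenro): 25 nodes
Sum: 36

36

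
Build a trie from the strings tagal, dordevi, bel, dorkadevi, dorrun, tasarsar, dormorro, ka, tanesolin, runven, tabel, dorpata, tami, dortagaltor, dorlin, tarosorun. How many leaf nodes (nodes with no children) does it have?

A leaf is a node with no children — equivalently, the end of a word that is not a proper prefix of any other stored word.
Those words: "bel", "dordevi", "dorkadevi", "dorlin", "dormorro", "dorpata", "dorrun", "dortagaltor", "ka", "runven", "tabel", "tagal", "tami", "tanesolin", "tarosorun", "tasarsar"
Leaf count: 16

16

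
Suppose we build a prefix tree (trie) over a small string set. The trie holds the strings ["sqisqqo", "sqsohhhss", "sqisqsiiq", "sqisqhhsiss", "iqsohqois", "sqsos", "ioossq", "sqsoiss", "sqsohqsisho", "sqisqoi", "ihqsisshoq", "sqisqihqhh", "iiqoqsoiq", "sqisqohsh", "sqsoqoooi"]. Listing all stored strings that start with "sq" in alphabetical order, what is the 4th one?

DFS of the "sq" subtree visits, in order: "sqisqhhsiss", "sqisqihqhh", "sqisqohsh", "sqisqoi", "sqisqqo", "sqisqsiiq", "sqsohhhss", "sqsohqsisho", "sqsoiss", "sqsoqoooi", "sqsos"
Position 4: sqisqoi

sqisqoi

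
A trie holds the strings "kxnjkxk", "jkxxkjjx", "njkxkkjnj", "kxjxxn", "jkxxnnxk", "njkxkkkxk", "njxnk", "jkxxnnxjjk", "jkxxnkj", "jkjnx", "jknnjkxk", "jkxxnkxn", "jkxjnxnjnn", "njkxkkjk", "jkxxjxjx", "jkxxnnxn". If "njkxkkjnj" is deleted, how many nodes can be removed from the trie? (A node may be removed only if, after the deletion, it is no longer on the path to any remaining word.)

Walk "njkxkkjnj" from the leaf back toward the root, removing each node that no remaining word uses.
The suffix "nj" (2 nodes) is used only by "njkxkkjnj"; the node for "njkxkkj" still has the child "k", so pruning stops there.
Nodes removed: 2

2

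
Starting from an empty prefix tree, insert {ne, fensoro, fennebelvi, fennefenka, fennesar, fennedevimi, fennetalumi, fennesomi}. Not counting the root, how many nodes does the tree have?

Trie structure (* marks end of a word):
(root)
├─ f
│  └─ e
│     └─ n
│        ├─ n
│        │  └─ e
│        │     ├─ b
│        │     │  └─ e
│        │     │     └─ l
│        │     │        └─ v
│        │     │           └─ i *
│        │     ├─ d
│        │     │  └─ e
│        │     │     └─ v
│        │     │        └─ i
│        │     │           └─ m
│        │     │              └─ i *
│        │     ├─ f
│        │     │  └─ e
│        │     │     └─ n
│        │     │        └─ k
│        │     │           └─ a *
│        │     ├─ s
│        │     │  ├─ a
│        │     │  │  └─ r *
│        │     │  └─ o
│        │     │     └─ m
│        │     │        └─ i *
│        │     └─ t
│        │        └─ a
│        │           └─ l
│        │              └─ u
│        │                 └─ m
│        │                    └─ i *
│        └─ s
│           └─ o
│              └─ r
│                 └─ o *
└─ n
   └─ e *
Counting every labelled node above: 39.

39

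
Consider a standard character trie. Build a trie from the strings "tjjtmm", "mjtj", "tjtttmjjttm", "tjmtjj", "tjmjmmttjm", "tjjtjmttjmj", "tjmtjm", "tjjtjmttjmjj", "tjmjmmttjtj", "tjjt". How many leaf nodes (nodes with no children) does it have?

A leaf is a node with no children — equivalently, the end of a word that is not a proper prefix of any other stored word.
Those words: "mjtj", "tjjtjmttjmjj", "tjjtmm", "tjmjmmttjm", "tjmjmmttjtj", "tjmtjj", "tjmtjm", "tjtttmjjttm"
Leaf count: 8

8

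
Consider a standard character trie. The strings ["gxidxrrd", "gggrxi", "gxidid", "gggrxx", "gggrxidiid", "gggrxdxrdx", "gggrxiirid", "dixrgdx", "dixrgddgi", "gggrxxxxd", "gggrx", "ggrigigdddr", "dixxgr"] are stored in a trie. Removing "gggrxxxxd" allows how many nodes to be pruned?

3

Walk "gggrxxxxd" from the leaf back toward the root, removing each node that no remaining word uses.
The suffix "xxd" (3 nodes) is used only by "gggrxxxxd"; "gggrxx" is itself a stored word, so pruning stops there.
Nodes removed: 3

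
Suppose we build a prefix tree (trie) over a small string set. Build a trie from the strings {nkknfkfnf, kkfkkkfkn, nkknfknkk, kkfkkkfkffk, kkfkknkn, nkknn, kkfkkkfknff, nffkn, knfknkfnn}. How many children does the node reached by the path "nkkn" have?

Walk "nkkn" from the root, arriving at one node.
Characters that immediately follow "nkkn" among the stored strings: {f, n}.
That node has 2 child edges.

2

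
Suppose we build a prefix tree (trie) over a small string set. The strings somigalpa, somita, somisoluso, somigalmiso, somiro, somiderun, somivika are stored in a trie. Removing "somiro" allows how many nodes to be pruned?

Walk "somiro" from the leaf back toward the root, removing each node that no remaining word uses.
The suffix "ro" (2 nodes) is used only by "somiro"; the node for "somi" still has the child "g", so pruning stops there.
Nodes removed: 2

2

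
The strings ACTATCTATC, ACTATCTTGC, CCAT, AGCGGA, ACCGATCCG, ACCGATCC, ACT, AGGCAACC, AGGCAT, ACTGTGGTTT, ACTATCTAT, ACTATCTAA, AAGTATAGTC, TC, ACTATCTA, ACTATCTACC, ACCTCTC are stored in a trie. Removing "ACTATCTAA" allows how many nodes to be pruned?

After clearing the end-marker at "ACTATCTAA", prune upward until reaching a node still needed by another word.
The suffix "A" (1 node) is used only by "ACTATCTAA"; the node for "ACTATCTA" still has the child "T", so pruning stops there.
Nodes removed: 1

1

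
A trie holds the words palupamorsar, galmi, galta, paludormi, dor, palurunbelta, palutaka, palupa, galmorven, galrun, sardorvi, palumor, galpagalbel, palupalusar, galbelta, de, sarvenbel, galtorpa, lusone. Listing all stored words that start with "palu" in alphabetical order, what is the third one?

palupa

Filter for "palu…" and sort: "paludormi", "palumor", "palupa", "palupalusar", "palupamorsar", "palurunbelta", "palutaka"
The 3rd is palupa.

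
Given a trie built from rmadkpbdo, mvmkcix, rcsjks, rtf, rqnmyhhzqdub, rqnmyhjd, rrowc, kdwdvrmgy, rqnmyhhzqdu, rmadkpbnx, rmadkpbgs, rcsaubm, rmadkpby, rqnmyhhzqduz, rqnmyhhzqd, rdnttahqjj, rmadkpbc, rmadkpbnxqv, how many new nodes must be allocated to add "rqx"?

1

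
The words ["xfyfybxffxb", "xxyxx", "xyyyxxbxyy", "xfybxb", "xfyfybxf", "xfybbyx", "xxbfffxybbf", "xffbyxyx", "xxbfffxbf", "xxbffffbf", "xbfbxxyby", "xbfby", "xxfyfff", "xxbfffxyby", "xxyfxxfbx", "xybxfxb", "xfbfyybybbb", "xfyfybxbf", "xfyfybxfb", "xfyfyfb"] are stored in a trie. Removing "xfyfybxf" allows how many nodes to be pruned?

A node on "xfyfybxf"'s path can go only if nothing else ends at it or branches off below it.
Every node on "xfyfybxf" is still needed (e.g. by "xfyfybxffxb"), so nothing is freed.
Nodes removed: 0

0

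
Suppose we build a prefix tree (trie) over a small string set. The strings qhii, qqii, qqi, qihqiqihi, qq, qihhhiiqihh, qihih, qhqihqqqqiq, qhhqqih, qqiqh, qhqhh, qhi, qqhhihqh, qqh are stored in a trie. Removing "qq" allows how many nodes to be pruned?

A node on "qq"'s path can go only if nothing else ends at it or branches off below it.
Every node on "qq" is still needed (e.g. by "qqii"), so nothing is freed.
Nodes removed: 0

0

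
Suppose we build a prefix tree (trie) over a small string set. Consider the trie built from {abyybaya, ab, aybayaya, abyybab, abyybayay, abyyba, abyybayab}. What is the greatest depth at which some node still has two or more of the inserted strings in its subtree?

8

The deepest shared node is where two words last agree before diverging.
"abyybaya" and "abyybayab" agree on "abyybaya" (8 characters) before diverging; nothing deeper is shared.
Longest shared-prefix length: 8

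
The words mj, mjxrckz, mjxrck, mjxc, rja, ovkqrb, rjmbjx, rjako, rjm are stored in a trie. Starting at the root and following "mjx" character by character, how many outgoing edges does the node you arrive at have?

The children of the "mjx" node are the distinct next characters among strings starting with "mjx".
Characters that immediately follow "mjx" among the stored strings: {c, r}.
That node has 2 child edges.

2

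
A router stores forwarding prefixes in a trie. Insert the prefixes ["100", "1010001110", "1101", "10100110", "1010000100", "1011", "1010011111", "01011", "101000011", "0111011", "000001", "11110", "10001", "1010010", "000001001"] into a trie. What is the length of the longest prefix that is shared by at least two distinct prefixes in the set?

Look for the deepest trie node that still has at least two words in its subtree.
"1010000100" and "101000011" agree on "10100001" (8 characters) before diverging; nothing deeper is shared.
Longest shared-prefix length: 8

8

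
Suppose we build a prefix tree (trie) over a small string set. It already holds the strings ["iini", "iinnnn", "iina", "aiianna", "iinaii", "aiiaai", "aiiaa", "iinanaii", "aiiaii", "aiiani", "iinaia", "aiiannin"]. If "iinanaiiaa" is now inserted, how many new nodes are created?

2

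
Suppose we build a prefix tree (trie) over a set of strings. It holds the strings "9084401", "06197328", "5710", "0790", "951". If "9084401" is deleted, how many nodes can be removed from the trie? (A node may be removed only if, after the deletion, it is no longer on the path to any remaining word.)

6

A node on "9084401"'s path can go only if nothing else ends at it or branches off below it.
The suffix "084401" (6 nodes) is used only by "9084401"; the node for "9" still has the child "5", so pruning stops there.
Nodes removed: 6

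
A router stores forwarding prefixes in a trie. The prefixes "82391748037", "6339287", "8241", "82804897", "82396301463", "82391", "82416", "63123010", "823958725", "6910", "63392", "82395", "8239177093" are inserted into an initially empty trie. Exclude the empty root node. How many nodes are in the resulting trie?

52

For each word, the new-node count is its length minus the longest prefix already in the trie:
  "82391748037" → 11 new (8, 2, 3, 9, 1, 7, 4, 8, 0, 3, 7)
  "6339287" → 7 new (6, 3, 3, 9, 2, 8, 7)
  "8241" → prefix "82" already present; 2 new (4, 1)
  "82804897" → prefix "82" already present; 6 new (8, 0, 4, 8, 9, 7)
  "82396301463" → prefix "8239" already present; 7 new (6, 3, 0, 1, 4, 6, 3)
  "82391" → prefix "82391" already present; 0 new (none)
  "82416" → prefix "8241" already present; 1 new (6)
  "63123010" → prefix "63" already present; 6 new (1, 2, 3, 0, 1, 0)
  "823958725" → prefix "8239" already present; 5 new (5, 8, 7, 2, 5)
  "6910" → prefix "6" already present; 3 new (9, 1, 0)
  "63392" → prefix "63392" already present; 0 new (none)
  "82395" → prefix "82395" already present; 0 new (none)
  "8239177093" → prefix "823917" already present; 4 new (7, 0, 9, 3)
Total nodes = 11 + 7 + 2 + 6 + 7 + 0 + 1 + 6 + 5 + 3 + 0 + 0 + 4 = 52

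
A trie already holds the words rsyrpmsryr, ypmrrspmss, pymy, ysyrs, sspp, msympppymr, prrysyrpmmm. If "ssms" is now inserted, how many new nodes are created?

2

The longest prefix of "ssms" already in the trie is "ss" (length 2).
New nodes needed: |"ssms"| − 2 = 4 − 2 = 2.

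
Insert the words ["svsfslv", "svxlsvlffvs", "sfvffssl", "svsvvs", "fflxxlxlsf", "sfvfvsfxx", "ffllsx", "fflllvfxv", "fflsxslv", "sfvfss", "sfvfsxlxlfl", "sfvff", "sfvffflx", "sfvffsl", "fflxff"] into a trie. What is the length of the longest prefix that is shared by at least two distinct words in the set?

6

The deepest shared node is where two words last agree before diverging.
"sfvffsl" and "sfvffssl" agree on "sfvffs" (6 characters) before diverging; nothing deeper is shared.
Longest shared-prefix length: 6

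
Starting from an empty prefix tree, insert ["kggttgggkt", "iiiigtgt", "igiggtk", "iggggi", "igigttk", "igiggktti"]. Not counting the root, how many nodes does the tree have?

Trie structure (* marks end of a word):
(root)
├─ i
│  ├─ g
│  │  ├─ g
│  │  │  └─ g
│  │  │     └─ g
│  │  │        └─ i *
│  │  └─ i
│  │     └─ g
│  │        ├─ g
│  │        │  ├─ k
│  │        │  │  └─ t
│  │        │  │     └─ t
│  │        │  │        └─ i *
│  │        │  └─ t
│  │        │     └─ k *
│  │        └─ t
│  │           └─ t
│  │              └─ k *
│  └─ i
│     └─ i
│        └─ i
│           └─ g
│              └─ t
│                 └─ g
│                    └─ t *
└─ k
   └─ g
      └─ g
         └─ t
            └─ t
               └─ g
                  └─ g
                     └─ g
                        └─ k
                           └─ t *
Counting every labelled node above: 35.

35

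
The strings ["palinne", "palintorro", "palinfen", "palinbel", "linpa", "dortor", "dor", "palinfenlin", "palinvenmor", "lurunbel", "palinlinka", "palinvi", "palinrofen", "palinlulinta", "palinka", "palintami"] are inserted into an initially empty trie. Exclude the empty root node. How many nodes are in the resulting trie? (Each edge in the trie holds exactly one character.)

Insert word by word; a character creates a node only if that edge doesn't already exist:
  "palinne" → 7 new (p, a, l, i, n, n, e)
  "palintorro" → prefix "palin" already present; 5 new (t, o, r, r, o)
  "palinfen" → prefix "palin" already present; 3 new (f, e, n)
  "palinbel" → prefix "palin" already present; 3 new (b, e, l)
  "linpa" → 5 new (l, i, n, p, a)
  "dortor" → 6 new (d, o, r, t, o, r)
  "dor" → prefix "dor" already present; 0 new (none)
  "palinfenlin" → prefix "palinfen" already present; 3 new (l, i, n)
  "palinvenmor" → prefix "palin" already present; 6 new (v, e, n, m, o, r)
  "lurunbel" → prefix "l" already present; 7 new (u, r, u, n, b, e, l)
  "palinlinka" → prefix "palin" already present; 5 new (l, i, n, k, a)
  "palinvi" → prefix "palinv" already present; 1 new (i)
  "palinrofen" → prefix "palin" already present; 5 new (r, o, f, e, n)
  "palinlulinta" → prefix "palinl" already present; 6 new (u, l, i, n, t, a)
  "palinka" → prefix "palin" already present; 2 new (k, a)
  "palintami" → prefix "palint" already present; 3 new (a, m, i)
Total nodes = 7 + 5 + 3 + 3 + 5 + 6 + 0 + 3 + 6 + 7 + 5 + 1 + 5 + 6 + 2 + 3 = 67

67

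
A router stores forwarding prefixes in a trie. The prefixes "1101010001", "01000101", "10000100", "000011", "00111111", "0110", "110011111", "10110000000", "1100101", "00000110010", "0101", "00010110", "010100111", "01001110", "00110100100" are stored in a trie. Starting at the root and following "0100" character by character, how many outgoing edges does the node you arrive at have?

2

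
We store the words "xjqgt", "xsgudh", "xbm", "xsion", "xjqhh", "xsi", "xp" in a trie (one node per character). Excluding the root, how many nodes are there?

Trie structure (* marks end of a word):
(root)
└─ x
   ├─ b
   │  └─ m *
   ├─ j
   │  └─ q
   │     ├─ g
   │     │  └─ t *
   │     └─ h
   │        └─ h *
   ├─ p *
   └─ s
      ├─ g
      │  └─ u
      │     └─ d
      │        └─ h *
      └─ i *
         └─ o
            └─ n *
Counting every labelled node above: 18.

18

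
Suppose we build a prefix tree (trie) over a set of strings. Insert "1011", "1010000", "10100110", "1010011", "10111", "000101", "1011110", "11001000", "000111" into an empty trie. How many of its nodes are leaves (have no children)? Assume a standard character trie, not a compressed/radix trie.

6

A leaf is a node with no children — equivalently, the end of a word that is not a proper prefix of any other stored word.
Those words: "000101", "000111", "1010000", "10100110", "1011110", "11001000"
Leaf count: 6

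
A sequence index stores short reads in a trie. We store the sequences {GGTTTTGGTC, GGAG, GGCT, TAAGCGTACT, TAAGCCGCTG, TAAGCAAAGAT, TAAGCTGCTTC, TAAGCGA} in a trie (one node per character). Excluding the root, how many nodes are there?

42

Count nodes per top-level branch (shared prefixes stored once):
  'G'-branch (GGAG, GGCT, GGTTTTGGTC): 14 nodes
  'T'-branch (TAAGCAAAGAT, TAAGCCGCTG, TAAGCGA, TAAGCGTACT, TAAGCTGCTTC): 28 nodes
Sum: 42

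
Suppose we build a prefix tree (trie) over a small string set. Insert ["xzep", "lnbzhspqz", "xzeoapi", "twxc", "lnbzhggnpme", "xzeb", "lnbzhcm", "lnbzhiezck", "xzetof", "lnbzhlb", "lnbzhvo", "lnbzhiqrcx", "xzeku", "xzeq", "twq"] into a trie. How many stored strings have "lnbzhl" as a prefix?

1

Filter for entries beginning with "lnbzhl":
Matches: "lnbzhlb"
Count: 1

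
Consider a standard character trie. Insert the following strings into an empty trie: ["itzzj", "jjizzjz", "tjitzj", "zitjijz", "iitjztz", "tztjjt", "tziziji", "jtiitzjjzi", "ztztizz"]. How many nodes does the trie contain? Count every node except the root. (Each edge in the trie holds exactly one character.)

For each word, the new-node count is its length minus the longest prefix already in the trie:
  "itzzj" → 5 new (i, t, z, z, j)
  "jjizzjz" → 7 new (j, j, i, z, z, j, z)
  "tjitzj" → 6 new (t, j, i, t, z, j)
  "zitjijz" → 7 new (z, i, t, j, i, j, z)
  "iitjztz" → prefix "i" already present; 6 new (i, t, j, z, t, z)
  "tztjjt" → prefix "t" already present; 5 new (z, t, j, j, t)
  "tziziji" → prefix "tz" already present; 5 new (i, z, i, j, i)
  "jtiitzjjzi" → prefix "j" already present; 9 new (t, i, i, t, z, j, j, z, i)
  "ztztizz" → prefix "z" already present; 6 new (t, z, t, i, z, z)
Total nodes = 5 + 7 + 6 + 7 + 6 + 5 + 5 + 9 + 6 = 56

56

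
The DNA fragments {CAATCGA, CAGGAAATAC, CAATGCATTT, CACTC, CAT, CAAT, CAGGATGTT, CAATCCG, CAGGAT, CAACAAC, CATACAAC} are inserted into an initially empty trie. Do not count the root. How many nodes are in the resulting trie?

Insert word by word; a character creates a node only if that edge doesn't already exist:
  "CAATCGA" → 7 new (C, A, A, T, C, G, A)
  "CAGGAAATAC" → prefix "CA" already present; 8 new (G, G, A, A, A, T, A, C)
  "CAATGCATTT" → prefix "CAAT" already present; 6 new (G, C, A, T, T, T)
  "CACTC" → prefix "CA" already present; 3 new (C, T, C)
  "CAT" → prefix "CA" already present; 1 new (T)
  "CAAT" → prefix "CAAT" already present; 0 new (none)
  "CAGGATGTT" → prefix "CAGGA" already present; 4 new (T, G, T, T)
  "CAATCCG" → prefix "CAATC" already present; 2 new (C, G)
  "CAGGAT" → prefix "CAGGAT" already present; 0 new (none)
  "CAACAAC" → prefix "CAA" already present; 4 new (C, A, A, C)
  "CATACAAC" → prefix "CAT" already present; 5 new (A, C, A, A, C)
Total nodes = 7 + 8 + 6 + 3 + 1 + 0 + 4 + 2 + 0 + 4 + 5 = 40

40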